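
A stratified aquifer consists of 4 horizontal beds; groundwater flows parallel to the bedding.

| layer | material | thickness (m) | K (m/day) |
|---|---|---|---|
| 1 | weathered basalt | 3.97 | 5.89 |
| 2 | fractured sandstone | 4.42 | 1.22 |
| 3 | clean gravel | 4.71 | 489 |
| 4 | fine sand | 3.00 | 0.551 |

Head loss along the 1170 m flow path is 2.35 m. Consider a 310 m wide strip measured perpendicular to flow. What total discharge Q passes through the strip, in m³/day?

1450

Flow is parallel to layering, so each bed carries its own Darcy discharge and the transmissivities add.
Σ(K_i·b_i) = 5.89×3.97 + 1.22×4.42 + 489×4.71 + 0.551×3.00 = 2334 m²/day.
Hydraulic gradient i = Δh / L = 2.35 / 1170 = 0.002009.
Q = Σ(K_i·b_i) · W · i = 2334 × 310 × 0.002009 = 1453 m³/day.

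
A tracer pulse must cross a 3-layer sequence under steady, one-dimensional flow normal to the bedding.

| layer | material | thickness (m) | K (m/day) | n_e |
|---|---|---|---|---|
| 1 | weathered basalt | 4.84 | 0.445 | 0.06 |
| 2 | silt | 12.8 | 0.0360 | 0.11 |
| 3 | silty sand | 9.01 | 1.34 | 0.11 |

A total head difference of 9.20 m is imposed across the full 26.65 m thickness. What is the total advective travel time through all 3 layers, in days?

109

With flow normal to the layers, continuity requires the same specific discharge q through every layer.
Σ(b_i/K_i) = 4.84/0.445 + 12.8/0.0360 + 9.01/1.34 = 373.2 d.
q = Δh / Σ(b_i/K_i) = 9.20 / 373.2 = 0.02465 m/day.
In each layer the seepage velocity is v_i = q/n_i, so the layer transit time is t_i = b_i·n_i / q:
  layer 1 (weathered basalt): t_1 = 4.84 × 0.06 / 0.02465 = 11.78 d
  layer 2 (silt): t_2 = 12.8 × 0.11 / 0.02465 = 57.11 d
  layer 3 (silty sand): t_3 = 9.01 × 0.11 / 0.02465 = 40.20 d
Total t = Σ t_i = 109.1 days.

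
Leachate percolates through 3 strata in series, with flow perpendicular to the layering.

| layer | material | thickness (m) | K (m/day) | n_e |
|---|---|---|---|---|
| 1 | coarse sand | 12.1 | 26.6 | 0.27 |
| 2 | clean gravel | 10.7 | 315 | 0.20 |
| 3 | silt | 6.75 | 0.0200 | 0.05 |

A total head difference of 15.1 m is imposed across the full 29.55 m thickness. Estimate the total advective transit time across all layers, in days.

With flow normal to the layers, continuity requires the same specific discharge q through every layer.
Σ(b_i/K_i) = 12.1/26.6 + 10.7/315 + 6.75/0.0200 = 338.0 d.
q = Δh / Σ(b_i/K_i) = 15.1 / 338.0 = 0.04468 m/day.
In each layer the seepage velocity is v_i = q/n_i, so the layer transit time is t_i = b_i·n_i / q:
  layer 1 (coarse sand): t_1 = 12.1 × 0.27 / 0.04468 = 73.13 d
  layer 2 (clean gravel): t_2 = 10.7 × 0.20 / 0.04468 = 47.90 d
  layer 3 (silt): t_3 = 6.75 × 0.05 / 0.04468 = 7.554 d
Total t = Σ t_i = 128.6 days.

129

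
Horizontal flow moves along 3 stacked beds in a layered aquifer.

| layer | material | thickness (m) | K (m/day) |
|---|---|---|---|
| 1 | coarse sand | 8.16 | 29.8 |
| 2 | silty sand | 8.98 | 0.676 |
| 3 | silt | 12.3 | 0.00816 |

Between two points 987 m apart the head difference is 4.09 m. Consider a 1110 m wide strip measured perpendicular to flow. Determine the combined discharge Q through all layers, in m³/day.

Flow is parallel to layering, so each bed carries its own Darcy discharge and the transmissivities add.
Σ(K_i·b_i) = 29.8×8.16 + 0.676×8.98 + 0.00816×12.3 = 249.3 m²/day.
Hydraulic gradient i = Δh / L = 4.09 / 987 = 0.004144.
Q = Σ(K_i·b_i) · W · i = 249.3 × 1110 × 0.004144 = 1147 m³/day.

1150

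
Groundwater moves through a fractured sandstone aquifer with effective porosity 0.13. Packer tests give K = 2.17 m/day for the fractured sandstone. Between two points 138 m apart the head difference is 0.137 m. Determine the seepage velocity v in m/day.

Hydraulic gradient i = Δh / L = 0.137 / 138 = 0.0009928.
Darcy flux q = K · i = 2.170 × 0.0009928 = 0.002154 m/day.
Seepage velocity v = q / n_e = 0.002154 / 0.13 = 0.01657 m/day.

0.0166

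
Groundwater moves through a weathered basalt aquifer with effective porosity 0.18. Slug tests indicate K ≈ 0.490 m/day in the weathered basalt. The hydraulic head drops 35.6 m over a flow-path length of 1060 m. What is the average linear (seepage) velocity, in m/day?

Hydraulic gradient i = Δh / L = 35.6 / 1060 = 0.03358.
Darcy flux q = K · i = 0.4900 × 0.03358 = 0.01646 m/day.
Seepage velocity v = q / n_e = 0.01646 / 0.18 = 0.09143 m/day.

0.0914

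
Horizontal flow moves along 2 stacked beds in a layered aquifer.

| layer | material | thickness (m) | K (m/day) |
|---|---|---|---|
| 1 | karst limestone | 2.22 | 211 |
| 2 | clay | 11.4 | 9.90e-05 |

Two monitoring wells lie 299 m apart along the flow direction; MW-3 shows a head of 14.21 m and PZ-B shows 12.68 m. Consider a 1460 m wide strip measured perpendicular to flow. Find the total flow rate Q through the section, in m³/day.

Flow is parallel to layering, so each bed carries its own Darcy discharge and the transmissivities add.
Σ(K_i·b_i) = 211×2.22 + 9.90e-05×11.4 = 468.4 m²/day.
Hydraulic gradient i = (14.21 − 12.68) / 299 = 1.53 / 299 = 0.005117.
Q = Σ(K_i·b_i) · W · i = 468.4 × 1460 × 0.005117 = 3500 m³/day.

3500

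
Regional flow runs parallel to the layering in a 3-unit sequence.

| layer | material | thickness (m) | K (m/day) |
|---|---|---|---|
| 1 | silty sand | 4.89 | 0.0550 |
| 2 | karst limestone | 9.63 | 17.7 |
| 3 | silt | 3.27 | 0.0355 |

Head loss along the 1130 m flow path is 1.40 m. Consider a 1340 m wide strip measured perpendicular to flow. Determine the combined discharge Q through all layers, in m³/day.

284

Flow is parallel to layering, so each bed carries its own Darcy discharge and the transmissivities add.
Σ(K_i·b_i) = 0.0550×4.89 + 17.7×9.63 + 0.0355×3.27 = 170.8 m²/day.
Hydraulic gradient i = Δh / L = 1.40 / 1130 = 0.001239.
Q = Σ(K_i·b_i) · W · i = 170.8 × 1340 × 0.001239 = 283.6 m³/day.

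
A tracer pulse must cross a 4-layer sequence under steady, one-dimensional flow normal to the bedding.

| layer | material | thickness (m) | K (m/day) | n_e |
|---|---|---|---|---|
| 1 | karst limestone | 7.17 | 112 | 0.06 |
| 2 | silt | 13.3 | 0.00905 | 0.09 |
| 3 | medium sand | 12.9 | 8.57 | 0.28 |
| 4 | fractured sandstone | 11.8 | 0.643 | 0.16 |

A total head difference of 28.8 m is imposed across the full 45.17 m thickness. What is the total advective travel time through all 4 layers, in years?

1.01

With flow normal to the layers, continuity requires the same specific discharge q through every layer.
Σ(b_i/K_i) = 7.17/112 + 13.3/0.00905 + 12.9/8.57 + 11.8/0.643 = 1490 d.
q = Δh / Σ(b_i/K_i) = 28.8 / 1490 = 0.01933 m/day.
In each layer the seepage velocity is v_i = q/n_i, so the layer transit time is t_i = b_i·n_i / q:
  layer 1 (karst limestone): t_1 = 7.17 × 0.06 / 0.01933 = 22.25 d
  layer 2 (silt): t_2 = 13.3 × 0.09 / 0.01933 = 61.91 d
  layer 3 (medium sand): t_3 = 12.9 × 0.28 / 0.01933 = 186.8 d
  layer 4 (fractured sandstone): t_4 = 11.8 × 0.16 / 0.01933 = 97.65 d
Total t = Σ t_i = 368.6 days = 1.009 years.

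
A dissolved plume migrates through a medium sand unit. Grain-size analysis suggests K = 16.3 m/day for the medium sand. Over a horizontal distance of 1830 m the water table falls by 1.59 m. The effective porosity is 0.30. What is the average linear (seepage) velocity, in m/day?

0.0472

Hydraulic gradient i = Δh / L = 1.59 / 1830 = 0.0008689.
Darcy flux q = K · i = 16.30 × 0.0008689 = 0.01416 m/day.
Seepage velocity v = q / n_e = 0.01416 / 0.30 = 0.04721 m/day.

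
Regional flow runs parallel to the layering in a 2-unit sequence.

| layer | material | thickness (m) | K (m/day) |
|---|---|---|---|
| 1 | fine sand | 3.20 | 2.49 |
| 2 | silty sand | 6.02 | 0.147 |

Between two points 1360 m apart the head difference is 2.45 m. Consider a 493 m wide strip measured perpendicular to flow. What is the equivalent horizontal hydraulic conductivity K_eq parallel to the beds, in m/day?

0.960

Flow is parallel to layering, so each bed carries its own Darcy discharge and the transmissivities add.
Σ(K_i·b_i) = 2.49×3.20 + 0.147×6.02 = 8.853 m²/day.
Total thickness b = 9.220 m, so K_eq = Σ(K_i·b_i)/b = 0.9602 m/day.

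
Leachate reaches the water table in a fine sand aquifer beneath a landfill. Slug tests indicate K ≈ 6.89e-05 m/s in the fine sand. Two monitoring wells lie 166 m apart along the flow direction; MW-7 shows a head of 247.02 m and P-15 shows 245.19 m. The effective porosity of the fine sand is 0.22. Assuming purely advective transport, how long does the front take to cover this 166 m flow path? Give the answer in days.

Convert K: 6.89e-05 m/s × 86400 = 5.953 m/day.
Hydraulic gradient i = (247.02 − 245.19) / 166 = 1.83 / 166 = 0.01102.
Darcy flux q = K · i = 5.953 × 0.01102 = 0.06563 m/day.
Seepage velocity v = q / n_e = 0.06563 / 0.22 = 0.2983 m/day.
Travel time t = L / v = 166 / 0.2983 = 556.5 days.

556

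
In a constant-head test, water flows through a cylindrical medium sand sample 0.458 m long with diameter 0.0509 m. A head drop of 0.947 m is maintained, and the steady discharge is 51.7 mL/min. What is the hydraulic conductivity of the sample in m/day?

Cross-sectional area A = π·(d/2)² = π × (0.0509/2)² = 0.002035 m².
Convert discharge: 51.7 mL/min = 8.617e-07 m³/s.
Darcy's law rearranged: K = Q·L / (A·Δh) = 8.617e-07 × 0.458 / (0.002035 × 0.947) = 0.0002048 m/s = 17.69 m/day.

17.7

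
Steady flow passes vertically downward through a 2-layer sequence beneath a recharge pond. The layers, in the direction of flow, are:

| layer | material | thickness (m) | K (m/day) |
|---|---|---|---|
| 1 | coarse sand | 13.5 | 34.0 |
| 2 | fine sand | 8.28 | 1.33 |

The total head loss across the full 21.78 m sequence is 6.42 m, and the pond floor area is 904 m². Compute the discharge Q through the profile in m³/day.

Flow is perpendicular to layering, so the layers act in series and the equivalent K is the thickness-weighted harmonic mean.
Total thickness L = 13.5 + 8.28 = 21.78 m.
Σ(b_i/K_i) = 13.5/34.0 + 8.28/1.33 = 6.623 d.
K_eq = L / Σ(b_i/K_i) = 21.78 / 6.623 = 3.289 m/day.
Q = K_eq · A · (Δh/L) = 3.289 × 904 × (6.42/21.78) = 876.3 m³/day.

876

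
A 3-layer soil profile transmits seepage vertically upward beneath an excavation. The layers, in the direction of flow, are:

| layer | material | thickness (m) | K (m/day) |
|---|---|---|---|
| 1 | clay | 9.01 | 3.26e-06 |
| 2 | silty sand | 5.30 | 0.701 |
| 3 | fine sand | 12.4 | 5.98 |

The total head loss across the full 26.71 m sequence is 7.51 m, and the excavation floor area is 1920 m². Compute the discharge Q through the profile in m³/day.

0.00522

Flow is perpendicular to layering, so the layers act in series and the equivalent K is the thickness-weighted harmonic mean.
Total thickness L = 9.01 + 5.30 + 12.4 = 26.71 m.
Σ(b_i/K_i) = 9.01/3.26e-06 + 5.30/0.701 + 12.4/5.98 = 2.764e+06 d.
K_eq = L / Σ(b_i/K_i) = 26.71 / 2.764e+06 = 9.664e-06 m/day.
Q = K_eq · A · (Δh/L) = 9.664e-06 × 1920 × (7.51/26.71) = 0.005217 m³/day.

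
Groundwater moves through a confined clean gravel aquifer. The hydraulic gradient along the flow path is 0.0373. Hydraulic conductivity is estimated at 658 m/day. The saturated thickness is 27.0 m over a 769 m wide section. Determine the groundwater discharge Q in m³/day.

Cross-sectional area A = 769 × 27.0 = 20763 m².
Hydraulic gradient i = 0.0373.
Darcy's law: Q = K · A · i = 658.0 × 20763 × 0.03730 = 5.096e+05 m³/day.

510000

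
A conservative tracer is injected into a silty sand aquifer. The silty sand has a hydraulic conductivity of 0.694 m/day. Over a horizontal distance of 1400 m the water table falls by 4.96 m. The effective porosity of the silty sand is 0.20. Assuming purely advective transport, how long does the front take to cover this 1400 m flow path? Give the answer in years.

312

Hydraulic gradient i = Δh / L = 4.96 / 1400 = 0.003543.
Darcy flux q = K · i = 0.6940 × 0.003543 = 0.002459 m/day.
Seepage velocity v = q / n_e = 0.002459 / 0.20 = 0.01229 m/day.
Travel time t = L / v = 1400 / 0.01229 = 1.139e+05 days = 311.8 years.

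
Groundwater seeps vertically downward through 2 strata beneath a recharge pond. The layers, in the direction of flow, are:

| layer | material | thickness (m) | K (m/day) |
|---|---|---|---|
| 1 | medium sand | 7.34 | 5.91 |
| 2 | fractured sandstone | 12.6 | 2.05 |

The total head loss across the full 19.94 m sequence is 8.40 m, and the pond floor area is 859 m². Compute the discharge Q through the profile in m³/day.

977

Flow is perpendicular to layering, so the layers act in series and the equivalent K is the thickness-weighted harmonic mean.
Total thickness L = 7.34 + 12.6 = 19.94 m.
Σ(b_i/K_i) = 7.34/5.91 + 12.6/2.05 = 7.388 d.
K_eq = L / Σ(b_i/K_i) = 19.94 / 7.388 = 2.699 m/day.
Q = K_eq · A · (Δh/L) = 2.699 × 859 × (8.40/19.94) = 976.6 m³/day.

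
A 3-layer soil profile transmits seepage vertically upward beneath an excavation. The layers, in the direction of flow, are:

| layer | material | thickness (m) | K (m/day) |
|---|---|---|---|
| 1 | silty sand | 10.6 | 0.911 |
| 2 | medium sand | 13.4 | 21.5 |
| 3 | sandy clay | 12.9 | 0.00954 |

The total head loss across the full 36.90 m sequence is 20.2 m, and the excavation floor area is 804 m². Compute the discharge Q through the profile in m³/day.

11.9

Flow is perpendicular to layering, so the layers act in series and the equivalent K is the thickness-weighted harmonic mean.
Total thickness L = 10.6 + 13.4 + 12.9 = 36.90 m.
Σ(b_i/K_i) = 10.6/0.911 + 13.4/21.5 + 12.9/0.00954 = 1364 d.
K_eq = L / Σ(b_i/K_i) = 36.90 / 1364 = 0.02704 m/day.
Q = K_eq · A · (Δh/L) = 0.02704 × 804 × (20.2/36.90) = 11.90 m³/day.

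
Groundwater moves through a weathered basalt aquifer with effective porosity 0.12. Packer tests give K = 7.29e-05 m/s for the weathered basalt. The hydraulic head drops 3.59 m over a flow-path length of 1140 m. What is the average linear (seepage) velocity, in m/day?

0.165

Convert K: 7.29e-05 m/s × 86400 = 6.299 m/day.
Hydraulic gradient i = Δh / L = 3.59 / 1140 = 0.003149.
Darcy flux q = K · i = 6.299 × 0.003149 = 0.01983 m/day.
Seepage velocity v = q / n_e = 0.01983 / 0.12 = 0.1653 m/day.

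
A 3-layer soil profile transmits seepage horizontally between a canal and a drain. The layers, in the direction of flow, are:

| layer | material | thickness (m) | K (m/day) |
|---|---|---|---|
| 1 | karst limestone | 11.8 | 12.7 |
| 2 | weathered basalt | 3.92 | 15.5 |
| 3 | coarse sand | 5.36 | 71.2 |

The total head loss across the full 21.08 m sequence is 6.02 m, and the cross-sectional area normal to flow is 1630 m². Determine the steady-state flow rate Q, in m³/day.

7800

Flow is perpendicular to layering, so the layers act in series and the equivalent K is the thickness-weighted harmonic mean.
Total thickness L = 11.8 + 3.92 + 5.36 = 21.08 m.
Σ(b_i/K_i) = 11.8/12.7 + 3.92/15.5 + 5.36/71.2 = 1.257 d.
K_eq = L / Σ(b_i/K_i) = 21.08 / 1.257 = 16.77 m/day.
Q = K_eq · A · (Δh/L) = 16.77 × 1630 × (6.02/21.08) = 7804 m³/day.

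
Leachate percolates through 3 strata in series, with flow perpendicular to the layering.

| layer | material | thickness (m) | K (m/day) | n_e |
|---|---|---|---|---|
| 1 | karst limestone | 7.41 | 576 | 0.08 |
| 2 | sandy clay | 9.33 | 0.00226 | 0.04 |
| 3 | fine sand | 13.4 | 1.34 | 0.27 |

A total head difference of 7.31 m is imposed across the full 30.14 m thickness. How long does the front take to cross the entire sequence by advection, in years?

7.10

With flow normal to the layers, continuity requires the same specific discharge q through every layer.
Σ(b_i/K_i) = 7.41/576 + 9.33/0.00226 + 13.4/1.34 = 4138 d.
q = Δh / Σ(b_i/K_i) = 7.31 / 4138 = 0.001766 m/day.
In each layer the seepage velocity is v_i = q/n_i, so the layer transit time is t_i = b_i·n_i / q:
  layer 1 (karst limestone): t_1 = 7.41 × 0.08 / 0.001766 = 335.6 d
  layer 2 (sandy clay): t_2 = 9.33 × 0.04 / 0.001766 = 211.3 d
  layer 3 (fine sand): t_3 = 13.4 × 0.27 / 0.001766 = 2048 d
Total t = Σ t_i = 2595 days = 7.105 years.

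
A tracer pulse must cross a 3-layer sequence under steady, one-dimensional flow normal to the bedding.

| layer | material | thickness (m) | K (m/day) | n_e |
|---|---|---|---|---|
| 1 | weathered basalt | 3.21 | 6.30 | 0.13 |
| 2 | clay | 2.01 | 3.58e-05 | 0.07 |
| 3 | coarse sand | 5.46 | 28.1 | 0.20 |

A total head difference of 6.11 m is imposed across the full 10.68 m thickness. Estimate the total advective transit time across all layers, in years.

With flow normal to the layers, continuity requires the same specific discharge q through every layer.
Σ(b_i/K_i) = 3.21/6.30 + 2.01/3.58e-05 + 5.46/28.1 = 56146 d.
q = Δh / Σ(b_i/K_i) = 6.11 / 56146 = 0.0001088 m/day.
In each layer the seepage velocity is v_i = q/n_i, so the layer transit time is t_i = b_i·n_i / q:
  layer 1 (weathered basalt): t_1 = 3.21 × 0.13 / 0.0001088 = 3835 d
  layer 2 (clay): t_2 = 2.01 × 0.07 / 0.0001088 = 1293 d
  layer 3 (coarse sand): t_3 = 5.46 × 0.20 / 0.0001088 = 10035 d
Total t = Σ t_i = 15162 days = 41.51 years.

41.5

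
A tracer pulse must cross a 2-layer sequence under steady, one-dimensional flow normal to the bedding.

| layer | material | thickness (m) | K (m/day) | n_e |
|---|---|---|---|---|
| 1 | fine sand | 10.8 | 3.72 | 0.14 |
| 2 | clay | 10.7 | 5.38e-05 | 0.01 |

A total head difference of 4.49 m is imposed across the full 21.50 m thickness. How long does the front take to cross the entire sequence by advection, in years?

196

With flow normal to the layers, continuity requires the same specific discharge q through every layer.
Σ(b_i/K_i) = 10.8/3.72 + 10.7/5.38e-05 = 1.989e+05 d.
q = Δh / Σ(b_i/K_i) = 4.49 / 1.989e+05 = 2.258e-05 m/day.
In each layer the seepage velocity is v_i = q/n_i, so the layer transit time is t_i = b_i·n_i / q:
  layer 1 (fine sand): t_1 = 10.8 × 0.14 / 2.258e-05 = 66975 d
  layer 2 (clay): t_2 = 10.7 × 0.01 / 2.258e-05 = 4740 d
Total t = Σ t_i = 71715 days = 196.3 years.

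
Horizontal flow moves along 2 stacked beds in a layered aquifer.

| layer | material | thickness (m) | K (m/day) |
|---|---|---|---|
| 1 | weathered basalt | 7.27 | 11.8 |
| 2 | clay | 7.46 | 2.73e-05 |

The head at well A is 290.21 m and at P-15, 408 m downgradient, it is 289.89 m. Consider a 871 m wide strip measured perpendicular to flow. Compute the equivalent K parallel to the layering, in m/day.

Flow is parallel to layering, so each bed carries its own Darcy discharge and the transmissivities add.
Σ(K_i·b_i) = 11.8×7.27 + 2.73e-05×7.46 = 85.79 m²/day.
Total thickness b = 14.73 m, so K_eq = Σ(K_i·b_i)/b = 5.824 m/day.

5.82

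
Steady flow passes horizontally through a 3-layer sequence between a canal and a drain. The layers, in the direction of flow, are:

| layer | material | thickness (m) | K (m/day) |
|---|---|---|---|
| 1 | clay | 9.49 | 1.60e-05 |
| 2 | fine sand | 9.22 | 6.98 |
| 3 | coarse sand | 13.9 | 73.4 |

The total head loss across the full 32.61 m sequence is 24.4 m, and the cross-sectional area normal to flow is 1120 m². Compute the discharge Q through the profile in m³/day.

0.0461

Flow is perpendicular to layering, so the layers act in series and the equivalent K is the thickness-weighted harmonic mean.
Total thickness L = 9.49 + 9.22 + 13.9 = 32.61 m.
Σ(b_i/K_i) = 9.49/1.60e-05 + 9.22/6.98 + 13.9/73.4 = 5.931e+05 d.
K_eq = L / Σ(b_i/K_i) = 32.61 / 5.931e+05 = 5.498e-05 m/day.
Q = K_eq · A · (Δh/L) = 5.498e-05 × 1120 × (24.4/32.61) = 0.04607 m³/day.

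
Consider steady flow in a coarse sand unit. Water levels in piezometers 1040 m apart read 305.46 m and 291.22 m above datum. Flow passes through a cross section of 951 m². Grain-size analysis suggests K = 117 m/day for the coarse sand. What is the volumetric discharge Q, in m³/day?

1520

Hydraulic gradient i = (305.46 − 291.22) / 1040 = 14.24 / 1040 = 0.01369.
Darcy's law: Q = K · A · i = 117.0 × 951.0 × 0.01369 = 1524 m³/day.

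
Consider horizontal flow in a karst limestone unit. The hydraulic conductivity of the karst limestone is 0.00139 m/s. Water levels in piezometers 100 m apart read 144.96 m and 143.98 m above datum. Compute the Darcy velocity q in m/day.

Convert K: 0.00139 m/s × 86400 = 120.1 m/day.
Hydraulic gradient i = (144.96 − 143.98) / 100 = 0.98 / 100 = 0.009800.
Specific discharge q = K · i = 120.1 × 0.009800 = 1.177 m/day.

1.18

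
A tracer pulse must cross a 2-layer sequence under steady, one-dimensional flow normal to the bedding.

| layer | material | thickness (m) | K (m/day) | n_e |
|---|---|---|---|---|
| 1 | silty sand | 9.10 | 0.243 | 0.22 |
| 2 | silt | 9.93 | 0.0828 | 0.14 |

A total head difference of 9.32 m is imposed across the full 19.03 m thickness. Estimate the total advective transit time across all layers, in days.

57.3

With flow normal to the layers, continuity requires the same specific discharge q through every layer.
Σ(b_i/K_i) = 9.10/0.243 + 9.93/0.0828 = 157.4 d.
q = Δh / Σ(b_i/K_i) = 9.32 / 157.4 = 0.05922 m/day.
In each layer the seepage velocity is v_i = q/n_i, so the layer transit time is t_i = b_i·n_i / q:
  layer 1 (silty sand): t_1 = 9.10 × 0.22 / 0.05922 = 33.81 d
  layer 2 (silt): t_2 = 9.93 × 0.14 / 0.05922 = 23.47 d
Total t = Σ t_i = 57.28 days.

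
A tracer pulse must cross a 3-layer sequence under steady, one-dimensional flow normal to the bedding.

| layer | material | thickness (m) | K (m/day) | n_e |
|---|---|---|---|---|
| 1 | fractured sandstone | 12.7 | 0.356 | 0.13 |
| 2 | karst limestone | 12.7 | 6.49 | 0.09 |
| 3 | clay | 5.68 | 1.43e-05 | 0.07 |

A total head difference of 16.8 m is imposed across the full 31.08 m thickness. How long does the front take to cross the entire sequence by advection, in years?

With flow normal to the layers, continuity requires the same specific discharge q through every layer.
Σ(b_i/K_i) = 12.7/0.356 + 12.7/6.49 + 5.68/1.43e-05 = 3.972e+05 d.
q = Δh / Σ(b_i/K_i) = 16.8 / 3.972e+05 = 4.229e-05 m/day.
In each layer the seepage velocity is v_i = q/n_i, so the layer transit time is t_i = b_i·n_i / q:
  layer 1 (fractured sandstone): t_1 = 12.7 × 0.13 / 4.229e-05 = 39038 d
  layer 2 (karst limestone): t_2 = 12.7 × 0.09 / 4.229e-05 = 27027 d
  layer 3 (clay): t_3 = 5.68 × 0.07 / 4.229e-05 = 9401 d
Total t = Σ t_i = 75466 days = 206.6 years.

207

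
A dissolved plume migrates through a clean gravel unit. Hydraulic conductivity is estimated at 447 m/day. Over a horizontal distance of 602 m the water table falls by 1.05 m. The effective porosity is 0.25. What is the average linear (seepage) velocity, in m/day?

3.12

Hydraulic gradient i = Δh / L = 1.05 / 602 = 0.001744.
Darcy flux q = K · i = 447.0 × 0.001744 = 0.7797 m/day.
Seepage velocity v = q / n_e = 0.7797 / 0.25 = 3.119 m/day.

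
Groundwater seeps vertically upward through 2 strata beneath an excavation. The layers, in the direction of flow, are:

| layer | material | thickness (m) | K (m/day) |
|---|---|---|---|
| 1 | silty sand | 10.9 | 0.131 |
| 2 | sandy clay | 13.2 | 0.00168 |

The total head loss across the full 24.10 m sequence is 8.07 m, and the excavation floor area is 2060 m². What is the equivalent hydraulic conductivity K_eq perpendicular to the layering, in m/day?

0.00304

Flow is perpendicular to layering, so the layers act in series and the equivalent K is the thickness-weighted harmonic mean.
Total thickness L = 10.9 + 13.2 = 24.10 m.
Σ(b_i/K_i) = 10.9/0.131 + 13.2/0.00168 = 7940 d.
K_eq = L / Σ(b_i/K_i) = 24.10 / 7940 = 0.003035 m/day.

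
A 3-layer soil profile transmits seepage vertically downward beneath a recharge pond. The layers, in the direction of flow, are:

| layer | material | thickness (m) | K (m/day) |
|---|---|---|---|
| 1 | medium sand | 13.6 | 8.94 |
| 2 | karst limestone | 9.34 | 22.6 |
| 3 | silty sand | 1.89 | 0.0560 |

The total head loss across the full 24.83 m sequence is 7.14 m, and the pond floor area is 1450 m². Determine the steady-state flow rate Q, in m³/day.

Flow is perpendicular to layering, so the layers act in series and the equivalent K is the thickness-weighted harmonic mean.
Total thickness L = 13.6 + 9.34 + 1.89 = 24.83 m.
Σ(b_i/K_i) = 13.6/8.94 + 9.34/22.6 + 1.89/0.0560 = 35.68 d.
K_eq = L / Σ(b_i/K_i) = 24.83 / 35.68 = 0.6958 m/day.
Q = K_eq · A · (Δh/L) = 0.6958 × 1450 × (7.14/24.83) = 290.1 m³/day.

290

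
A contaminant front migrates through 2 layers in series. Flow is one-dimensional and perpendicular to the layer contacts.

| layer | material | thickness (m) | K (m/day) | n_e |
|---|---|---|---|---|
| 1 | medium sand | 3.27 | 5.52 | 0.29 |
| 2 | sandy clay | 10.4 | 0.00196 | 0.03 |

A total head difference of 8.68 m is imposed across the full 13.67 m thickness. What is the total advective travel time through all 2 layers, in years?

With flow normal to the layers, continuity requires the same specific discharge q through every layer.
Σ(b_i/K_i) = 3.27/5.52 + 10.4/0.00196 = 5307 d.
q = Δh / Σ(b_i/K_i) = 8.68 / 5307 = 0.001636 m/day.
In each layer the seepage velocity is v_i = q/n_i, so the layer transit time is t_i = b_i·n_i / q:
  layer 1 (medium sand): t_1 = 3.27 × 0.29 / 0.001636 = 579.8 d
  layer 2 (sandy clay): t_2 = 10.4 × 0.03 / 0.001636 = 190.7 d
Total t = Σ t_i = 770.5 days = 2.110 years.

2.11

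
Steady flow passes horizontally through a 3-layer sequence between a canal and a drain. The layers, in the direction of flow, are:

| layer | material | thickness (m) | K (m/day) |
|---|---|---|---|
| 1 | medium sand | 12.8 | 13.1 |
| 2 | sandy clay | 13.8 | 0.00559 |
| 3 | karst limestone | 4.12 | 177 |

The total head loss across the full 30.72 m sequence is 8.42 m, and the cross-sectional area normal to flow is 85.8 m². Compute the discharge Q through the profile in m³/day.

Flow is perpendicular to layering, so the layers act in series and the equivalent K is the thickness-weighted harmonic mean.
Total thickness L = 12.8 + 13.8 + 4.12 = 30.72 m.
Σ(b_i/K_i) = 12.8/13.1 + 13.8/0.00559 + 4.12/177 = 2470 d.
K_eq = L / Σ(b_i/K_i) = 30.72 / 2470 = 0.01244 m/day.
Q = K_eq · A · (Δh/L) = 0.01244 × 85.8 × (8.42/30.72) = 0.2925 m³/day.

0.293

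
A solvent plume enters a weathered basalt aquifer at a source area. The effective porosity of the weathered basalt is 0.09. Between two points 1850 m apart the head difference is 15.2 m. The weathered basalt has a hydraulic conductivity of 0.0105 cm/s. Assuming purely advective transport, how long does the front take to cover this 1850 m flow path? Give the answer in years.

Convert K: 0.0105 cm/s × 864 = 9.072 m/day.
Hydraulic gradient i = Δh / L = 15.2 / 1850 = 0.008216.
Darcy flux q = K · i = 9.072 × 0.008216 = 0.07454 m/day.
Seepage velocity v = q / n_e = 0.07454 / 0.09 = 0.8282 m/day.
Travel time t = L / v = 1850 / 0.8282 = 2234 days = 6.116 years.

6.12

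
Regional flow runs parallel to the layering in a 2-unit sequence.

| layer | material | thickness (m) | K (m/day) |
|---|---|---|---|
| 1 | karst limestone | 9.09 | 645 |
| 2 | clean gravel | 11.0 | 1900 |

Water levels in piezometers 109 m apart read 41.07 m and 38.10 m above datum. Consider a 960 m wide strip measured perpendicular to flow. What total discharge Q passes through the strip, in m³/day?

700000

Flow is parallel to layering, so each bed carries its own Darcy discharge and the transmissivities add.
Σ(K_i·b_i) = 645×9.09 + 1900×11.0 = 26763 m²/day.
Hydraulic gradient i = (41.07 − 38.10) / 109 = 2.97 / 109 = 0.02725.
Q = Σ(K_i·b_i) · W · i = 26763 × 960 × 0.02725 = 7.001e+05 m³/day.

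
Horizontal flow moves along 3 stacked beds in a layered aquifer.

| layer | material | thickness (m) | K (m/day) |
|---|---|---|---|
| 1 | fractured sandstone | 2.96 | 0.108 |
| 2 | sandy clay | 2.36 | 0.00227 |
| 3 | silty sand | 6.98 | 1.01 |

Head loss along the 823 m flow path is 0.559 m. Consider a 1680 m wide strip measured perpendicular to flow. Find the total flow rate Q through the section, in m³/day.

8.42

Flow is parallel to layering, so each bed carries its own Darcy discharge and the transmissivities add.
Σ(K_i·b_i) = 0.108×2.96 + 0.00227×2.36 + 1.01×6.98 = 7.375 m²/day.
Hydraulic gradient i = Δh / L = 0.559 / 823 = 0.0006792.
Q = Σ(K_i·b_i) · W · i = 7.375 × 1680 × 0.0006792 = 8.415 m³/day.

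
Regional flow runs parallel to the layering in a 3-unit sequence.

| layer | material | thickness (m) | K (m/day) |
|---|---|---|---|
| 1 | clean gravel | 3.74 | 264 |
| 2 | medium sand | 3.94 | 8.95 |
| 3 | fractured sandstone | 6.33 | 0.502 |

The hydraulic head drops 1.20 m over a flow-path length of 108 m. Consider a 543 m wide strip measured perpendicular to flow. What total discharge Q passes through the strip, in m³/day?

Flow is parallel to layering, so each bed carries its own Darcy discharge and the transmissivities add.
Σ(K_i·b_i) = 264×3.74 + 8.95×3.94 + 0.502×6.33 = 1026 m²/day.
Hydraulic gradient i = Δh / L = 1.20 / 108 = 0.01111.
Q = Σ(K_i·b_i) · W · i = 1026 × 543 × 0.01111 = 6189 m³/day.

6190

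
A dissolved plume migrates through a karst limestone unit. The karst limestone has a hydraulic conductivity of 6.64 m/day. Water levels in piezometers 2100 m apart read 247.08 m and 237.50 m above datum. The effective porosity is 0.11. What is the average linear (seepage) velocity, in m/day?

0.275

Hydraulic gradient i = (247.08 − 237.50) / 2100 = 9.58 / 2100 = 0.004562.
Darcy flux q = K · i = 6.640 × 0.004562 = 0.03029 m/day.
Seepage velocity v = q / n_e = 0.03029 / 0.11 = 0.2754 m/day.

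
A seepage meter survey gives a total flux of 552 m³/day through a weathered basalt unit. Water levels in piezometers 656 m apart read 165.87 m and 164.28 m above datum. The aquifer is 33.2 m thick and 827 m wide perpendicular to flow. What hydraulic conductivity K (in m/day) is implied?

8.29

Cross-sectional area A = 827 × 33.2 = 27456 m².
Hydraulic gradient i = (165.87 − 164.28) / 656 = 1.59 / 656 = 0.002424.
From Q = K·A·i, K = Q / (A·i) = 552 / (27456 × 0.002424) = 8.295 m/day.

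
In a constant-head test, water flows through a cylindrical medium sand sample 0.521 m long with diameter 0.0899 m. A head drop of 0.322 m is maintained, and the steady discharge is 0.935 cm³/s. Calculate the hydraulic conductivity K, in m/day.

Cross-sectional area A = π·(d/2)² = π × (0.0899/2)² = 0.006348 m².
Convert discharge: 0.935 cm³/s = 9.350e-07 m³/s.
Darcy's law rearranged: K = Q·L / (A·Δh) = 9.350e-07 × 0.521 / (0.006348 × 0.322) = 0.0002383 m/s = 20.59 m/day.

20.6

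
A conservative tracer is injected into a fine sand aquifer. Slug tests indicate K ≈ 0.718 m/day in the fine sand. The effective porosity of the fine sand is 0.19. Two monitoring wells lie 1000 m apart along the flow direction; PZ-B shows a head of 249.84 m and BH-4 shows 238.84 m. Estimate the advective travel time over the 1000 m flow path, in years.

65.9

Hydraulic gradient i = (249.84 − 238.84) / 1000 = 11 / 1000 = 0.01100.
Darcy flux q = K · i = 0.7180 × 0.01100 = 0.007898 m/day.
Seepage velocity v = q / n_e = 0.007898 / 0.19 = 0.04157 m/day.
Travel time t = L / v = 1000 / 0.04157 = 24057 days = 65.86 years.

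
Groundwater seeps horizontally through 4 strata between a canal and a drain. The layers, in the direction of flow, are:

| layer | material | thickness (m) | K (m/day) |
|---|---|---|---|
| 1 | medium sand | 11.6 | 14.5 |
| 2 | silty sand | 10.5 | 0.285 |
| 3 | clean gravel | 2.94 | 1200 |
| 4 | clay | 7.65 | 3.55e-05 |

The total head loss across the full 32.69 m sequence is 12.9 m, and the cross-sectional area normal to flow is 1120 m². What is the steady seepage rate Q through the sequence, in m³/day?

0.0670

Flow is perpendicular to layering, so the layers act in series and the equivalent K is the thickness-weighted harmonic mean.
Total thickness L = 11.6 + 10.5 + 2.94 + 7.65 = 32.69 m.
Σ(b_i/K_i) = 11.6/14.5 + 10.5/0.285 + 2.94/1200 + 7.65/3.55e-05 = 2.155e+05 d.
K_eq = L / Σ(b_i/K_i) = 32.69 / 2.155e+05 = 0.0001517 m/day.
Q = K_eq · A · (Δh/L) = 0.0001517 × 1120 × (12.9/32.69) = 0.06703 m³/day.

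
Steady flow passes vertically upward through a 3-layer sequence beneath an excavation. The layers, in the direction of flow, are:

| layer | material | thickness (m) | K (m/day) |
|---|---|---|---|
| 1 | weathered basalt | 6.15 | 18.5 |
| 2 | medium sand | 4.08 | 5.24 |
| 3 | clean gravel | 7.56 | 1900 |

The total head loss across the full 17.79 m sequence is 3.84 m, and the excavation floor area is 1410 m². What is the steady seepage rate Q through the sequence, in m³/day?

4860

Flow is perpendicular to layering, so the layers act in series and the equivalent K is the thickness-weighted harmonic mean.
Total thickness L = 6.15 + 4.08 + 7.56 = 17.79 m.
Σ(b_i/K_i) = 6.15/18.5 + 4.08/5.24 + 7.56/1900 = 1.115 d.
K_eq = L / Σ(b_i/K_i) = 17.79 / 1.115 = 15.95 m/day.
Q = K_eq · A · (Δh/L) = 15.95 × 1410 × (3.84/17.79) = 4856 m³/day.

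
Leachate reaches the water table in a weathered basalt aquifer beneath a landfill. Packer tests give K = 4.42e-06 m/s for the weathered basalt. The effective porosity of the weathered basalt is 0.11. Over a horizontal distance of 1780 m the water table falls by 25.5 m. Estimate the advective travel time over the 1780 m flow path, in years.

Convert K: 4.42e-06 m/s × 86400 = 0.3819 m/day.
Hydraulic gradient i = Δh / L = 25.5 / 1780 = 0.01433.
Darcy flux q = K · i = 0.3819 × 0.01433 = 0.005471 m/day.
Seepage velocity v = q / n_e = 0.005471 / 0.11 = 0.04974 m/day.
Travel time t = L / v = 1780 / 0.04974 = 35790 days = 97.99 years.

98.0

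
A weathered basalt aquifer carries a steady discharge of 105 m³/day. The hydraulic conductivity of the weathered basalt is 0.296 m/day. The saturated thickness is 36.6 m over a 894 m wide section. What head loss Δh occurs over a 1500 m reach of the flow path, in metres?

Cross-sectional area A = 894 × 36.6 = 32720 m².
From Q = K·A·i, i = Q / (K·A) = 105 / (0.2960 × 32720) = 0.01084.
Head loss Δh = i · L = 0.01084 × 1500 = 16.26 m.

16.3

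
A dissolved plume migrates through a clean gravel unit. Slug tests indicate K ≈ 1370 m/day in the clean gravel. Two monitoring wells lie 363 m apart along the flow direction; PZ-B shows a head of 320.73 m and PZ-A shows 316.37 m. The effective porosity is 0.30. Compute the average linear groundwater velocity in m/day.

Hydraulic gradient i = (320.73 − 316.37) / 363 = 4.36 / 363 = 0.01201.
Darcy flux q = K · i = 1370 × 0.01201 = 16.46 m/day.
Seepage velocity v = q / n_e = 16.46 / 0.30 = 54.85 m/day.

54.9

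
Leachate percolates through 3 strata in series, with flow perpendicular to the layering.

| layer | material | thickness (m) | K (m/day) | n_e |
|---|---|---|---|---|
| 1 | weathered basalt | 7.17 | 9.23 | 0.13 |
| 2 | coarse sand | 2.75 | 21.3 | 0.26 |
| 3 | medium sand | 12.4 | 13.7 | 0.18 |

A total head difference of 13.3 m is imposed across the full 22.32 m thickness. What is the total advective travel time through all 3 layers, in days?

0.528

With flow normal to the layers, continuity requires the same specific discharge q through every layer.
Σ(b_i/K_i) = 7.17/9.23 + 2.75/21.3 + 12.4/13.7 = 1.811 d.
q = Δh / Σ(b_i/K_i) = 13.3 / 1.811 = 7.344 m/day.
In each layer the seepage velocity is v_i = q/n_i, so the layer transit time is t_i = b_i·n_i / q:
  layer 1 (weathered basalt): t_1 = 7.17 × 0.13 / 7.344 = 0.1269 d
  layer 2 (coarse sand): t_2 = 2.75 × 0.26 / 7.344 = 0.09736 d
  layer 3 (medium sand): t_3 = 12.4 × 0.18 / 7.344 = 0.3039 d
Total t = Σ t_i = 0.5282 days.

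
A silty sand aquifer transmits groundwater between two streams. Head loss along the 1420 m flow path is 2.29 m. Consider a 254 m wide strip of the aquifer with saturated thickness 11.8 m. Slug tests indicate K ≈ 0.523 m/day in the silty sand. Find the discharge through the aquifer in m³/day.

2.53

Cross-sectional area A = 254 × 11.8 = 2997 m².
Hydraulic gradient i = Δh / L = 2.29 / 1420 = 0.001613.
Darcy's law: Q = K · A · i = 0.5230 × 2997 × 0.001613 = 2.528 m³/day.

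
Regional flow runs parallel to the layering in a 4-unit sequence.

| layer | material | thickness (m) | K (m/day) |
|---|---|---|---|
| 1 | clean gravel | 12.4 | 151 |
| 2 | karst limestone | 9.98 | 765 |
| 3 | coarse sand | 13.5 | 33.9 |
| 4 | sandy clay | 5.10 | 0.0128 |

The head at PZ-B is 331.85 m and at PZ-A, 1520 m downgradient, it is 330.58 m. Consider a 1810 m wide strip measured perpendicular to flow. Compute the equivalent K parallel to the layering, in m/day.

Flow is parallel to layering, so each bed carries its own Darcy discharge and the transmissivities add.
Σ(K_i·b_i) = 151×12.4 + 765×9.98 + 33.9×13.5 + 0.0128×5.10 = 9965 m²/day.
Total thickness b = 40.98 m, so K_eq = Σ(K_i·b_i)/b = 243.2 m/day.

243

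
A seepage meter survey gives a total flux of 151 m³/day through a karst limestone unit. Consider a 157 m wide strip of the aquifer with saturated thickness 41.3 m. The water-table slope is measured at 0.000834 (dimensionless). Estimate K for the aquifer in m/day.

Cross-sectional area A = 157 × 41.3 = 6484 m².
Hydraulic gradient i = 0.000834.
From Q = K·A·i, K = Q / (A·i) = 151 / (6484 × 0.0008340) = 27.92 m/day.

27.9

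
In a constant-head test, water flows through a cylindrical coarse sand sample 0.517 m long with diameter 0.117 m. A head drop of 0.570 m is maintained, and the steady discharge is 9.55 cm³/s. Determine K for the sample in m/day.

69.6

Cross-sectional area A = π·(d/2)² = π × (0.117/2)² = 0.01075 m².
Convert discharge: 9.55 cm³/s = 9.550e-06 m³/s.
Darcy's law rearranged: K = Q·L / (A·Δh) = 9.550e-06 × 0.517 / (0.01075 × 0.570) = 0.0008057 m/s = 69.61 m/day.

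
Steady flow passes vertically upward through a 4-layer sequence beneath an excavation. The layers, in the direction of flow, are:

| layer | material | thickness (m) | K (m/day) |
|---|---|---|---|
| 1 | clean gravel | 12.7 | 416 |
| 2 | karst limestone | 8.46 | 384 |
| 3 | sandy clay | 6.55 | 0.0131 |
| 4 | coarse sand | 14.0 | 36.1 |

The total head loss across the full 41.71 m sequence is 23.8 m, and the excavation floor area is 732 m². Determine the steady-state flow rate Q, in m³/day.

Flow is perpendicular to layering, so the layers act in series and the equivalent K is the thickness-weighted harmonic mean.
Total thickness L = 12.7 + 8.46 + 6.55 + 14.0 = 41.71 m.
Σ(b_i/K_i) = 12.7/416 + 8.46/384 + 6.55/0.0131 + 14.0/36.1 = 500.4 d.
K_eq = L / Σ(b_i/K_i) = 41.71 / 500.4 = 0.08335 m/day.
Q = K_eq · A · (Δh/L) = 0.08335 × 732 × (23.8/41.71) = 34.81 m³/day.

34.8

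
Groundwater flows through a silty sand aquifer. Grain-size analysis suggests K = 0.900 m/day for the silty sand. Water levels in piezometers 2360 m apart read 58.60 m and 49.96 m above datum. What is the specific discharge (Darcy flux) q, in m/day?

Hydraulic gradient i = (58.60 − 49.96) / 2360 = 8.64 / 2360 = 0.003661.
Specific discharge q = K · i = 0.9000 × 0.003661 = 0.003295 m/day.

0.00329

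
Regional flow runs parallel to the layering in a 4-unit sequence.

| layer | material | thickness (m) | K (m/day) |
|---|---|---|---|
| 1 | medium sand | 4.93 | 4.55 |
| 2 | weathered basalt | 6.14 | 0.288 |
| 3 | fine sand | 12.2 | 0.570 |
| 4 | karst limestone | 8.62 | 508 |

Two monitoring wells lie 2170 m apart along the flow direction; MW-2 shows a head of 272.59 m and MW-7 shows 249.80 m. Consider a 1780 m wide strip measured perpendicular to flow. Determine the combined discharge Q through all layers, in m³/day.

82400

Flow is parallel to layering, so each bed carries its own Darcy discharge and the transmissivities add.
Σ(K_i·b_i) = 4.55×4.93 + 0.288×6.14 + 0.570×12.2 + 508×8.62 = 4410 m²/day.
Hydraulic gradient i = (272.59 − 249.80) / 2170 = 22.79 / 2170 = 0.01050.
Q = Σ(K_i·b_i) · W · i = 4410 × 1780 × 0.01050 = 82443 m³/day.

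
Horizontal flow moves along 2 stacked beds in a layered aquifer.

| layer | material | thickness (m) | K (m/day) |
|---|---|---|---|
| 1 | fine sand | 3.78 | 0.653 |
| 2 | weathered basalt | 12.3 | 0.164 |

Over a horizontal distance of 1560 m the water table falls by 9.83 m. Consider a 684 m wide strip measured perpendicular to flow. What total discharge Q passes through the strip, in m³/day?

19.3

Flow is parallel to layering, so each bed carries its own Darcy discharge and the transmissivities add.
Σ(K_i·b_i) = 0.653×3.78 + 0.164×12.3 = 4.486 m²/day.
Hydraulic gradient i = Δh / L = 9.83 / 1560 = 0.006301.
Q = Σ(K_i·b_i) · W · i = 4.486 × 684 × 0.006301 = 19.33 m³/day.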